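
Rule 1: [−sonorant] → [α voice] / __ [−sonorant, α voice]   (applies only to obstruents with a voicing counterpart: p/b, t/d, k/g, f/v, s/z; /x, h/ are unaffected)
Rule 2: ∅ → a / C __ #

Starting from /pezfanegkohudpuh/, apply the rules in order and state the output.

Rule 1 (regressive voicing assimilation): /z/ precedes the voiceless obstruent /f/, so it devoices to [s] by assimilation. /g/ precedes the voiceless obstruent /k/, so it devoices to [k] by assimilation. /d/ precedes the voiceless obstruent /p/, so it devoices to [t] by assimilation. /pezfanegkohudpuh/ → pesfanekkohutpuh.
Rule 2 (final a-epenthesis): the form ends in the consonant /h/, so [a] is inserted word-finally. /pesfanekkohutpuh/ → pesfanekkohutpuha.

pesfanekkohutpuha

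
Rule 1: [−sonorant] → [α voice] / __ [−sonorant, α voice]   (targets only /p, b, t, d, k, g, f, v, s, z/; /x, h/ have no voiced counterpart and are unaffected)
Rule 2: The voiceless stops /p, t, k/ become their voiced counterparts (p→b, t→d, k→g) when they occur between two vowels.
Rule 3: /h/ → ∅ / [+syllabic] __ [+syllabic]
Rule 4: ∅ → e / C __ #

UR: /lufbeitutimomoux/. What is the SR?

Rule 1 (regressive voicing assimilation): /f/ precedes the voiced obstruent /b/, so it voices to [v] by assimilation. /lufbeitutimomoux/ → luvbeitutimomoux.
Rule 2 (intervocalic voicing): /t/ is a voiceless stop between vowels /i/ and /u/, so it voices to [d]. /t/ is a voiceless stop between vowels /u/ and /i/, so it voices to [d]. /luvbeitutimomoux/ → luvbeidudimomoux.
Rule 3 (intervocalic h-deletion): no segment meets the environment; /luvbeidudimomoux/ is unchanged.
Rule 4 (final e-epenthesis): the form ends in the consonant /x/, so [e] is inserted word-finally. /luvbeidudimomoux/ → luvbeidudimomouxe.

luvbeidudimomouxe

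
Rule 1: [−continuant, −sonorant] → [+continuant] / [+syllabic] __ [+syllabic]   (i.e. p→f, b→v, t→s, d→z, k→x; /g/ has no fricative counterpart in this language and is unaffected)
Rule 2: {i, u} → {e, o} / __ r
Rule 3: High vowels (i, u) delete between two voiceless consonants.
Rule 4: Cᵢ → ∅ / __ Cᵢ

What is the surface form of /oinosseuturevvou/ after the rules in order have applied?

Rule 1 (intervocalic spirantization): /t/ is a stop between vowels /u/ and /u/, so it spirantizes to the fricative [s]. /oinosseuturevvou/ → oinosseusurevvou.
Rule 2 (pre-rhotic lowering): /u/ is a high vowel immediately before /r/, so it lowers to [o]. /oinosseusurevvou/ → oinosseusorevvou.
Rule 3 (high vowel syncope): no segment meets the environment; /oinosseusorevvou/ is unchanged.
Rule 4 (degemination): /ss/ is a geminate; the first /s/ deletes. /vv/ is a geminate; the first /v/ deletes. /oinosseusorevvou/ → oinoseusorevou.

oinoseusorevou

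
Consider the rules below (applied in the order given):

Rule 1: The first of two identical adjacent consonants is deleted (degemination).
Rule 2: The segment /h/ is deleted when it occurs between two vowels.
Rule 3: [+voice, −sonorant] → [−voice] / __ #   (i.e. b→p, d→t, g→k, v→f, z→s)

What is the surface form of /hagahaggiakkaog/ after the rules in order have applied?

Rule 1 (degemination): /gg/ is a geminate; the first /g/ deletes. /kk/ is a geminate; the first /k/ deletes. /hagahaggiakkaog/ → hagahagiakaog.
Rule 2 (intervocalic h-deletion): /h/ occurs between vowels /a/ and /a/, so it deletes. /hagahagiakaog/ → hagaagiakaog.
Rule 3 (final devoicing): /g/ is a voiced obstruent in word-final position, so it devoices to [k]. /hagaagiakaog/ → hagaagiakaok.

hagaagiakaok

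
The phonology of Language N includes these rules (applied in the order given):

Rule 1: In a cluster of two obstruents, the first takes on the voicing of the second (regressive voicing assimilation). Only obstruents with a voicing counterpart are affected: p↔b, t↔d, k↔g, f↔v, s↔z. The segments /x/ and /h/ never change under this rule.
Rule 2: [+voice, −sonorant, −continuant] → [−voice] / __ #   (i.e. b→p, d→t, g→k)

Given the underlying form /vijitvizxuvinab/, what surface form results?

Rule 1 (regressive voicing assimilation): /t/ precedes the voiced obstruent /v/, so it voices to [d] by assimilation. /z/ precedes the voiceless obstruent /x/, so it devoices to [s] by assimilation. /vijitvizxuvinab/ → vijidvisxuvinab.
Rule 2 (final devoicing): /b/ is a voiced stop in word-final position, so it devoices to [p]. /vijidvisxuvinab/ → vijidvisxuvinap.

vijidvisxuvinap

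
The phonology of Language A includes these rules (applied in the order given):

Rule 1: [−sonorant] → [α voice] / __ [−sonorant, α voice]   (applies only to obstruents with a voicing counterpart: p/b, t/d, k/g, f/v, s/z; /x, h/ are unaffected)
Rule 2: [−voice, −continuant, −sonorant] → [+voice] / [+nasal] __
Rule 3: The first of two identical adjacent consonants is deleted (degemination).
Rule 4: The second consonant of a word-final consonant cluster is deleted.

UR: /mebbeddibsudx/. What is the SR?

Rule 1 (regressive voicing assimilation): /b/ precedes the voiceless obstruent /s/, so it devoices to [p] by assimilation. /d/ precedes the voiceless obstruent /x/, so it devoices to [t] by assimilation. /mebbeddibsudx/ → mebbeddipsutx.
Rule 2 (post-nasal voicing): no segment meets the environment; /mebbeddipsutx/ is unchanged.
Rule 3 (degemination): /bb/ is a geminate; the first /b/ deletes. /dd/ is a geminate; the first /d/ deletes. /mebbeddipsutx/ → mebedipsutx.
Rule 4 (final cluster simplification): /x/ is the second consonant of a word-final cluster /tx/, so it deletes. /mebedipsutx/ → mebedipsut.

mebedipsut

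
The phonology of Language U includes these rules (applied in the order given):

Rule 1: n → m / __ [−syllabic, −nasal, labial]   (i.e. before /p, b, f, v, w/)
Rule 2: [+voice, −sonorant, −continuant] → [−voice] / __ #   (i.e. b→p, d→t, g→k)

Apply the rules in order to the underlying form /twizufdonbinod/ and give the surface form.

twizufdombinot

Rule 1 (nasal place assimilation): /n/ precedes the labial consonant /b/, so it assimilates in place to [m]. /twizufdonbinod/ → twizufdombinod.
Rule 2 (final devoicing): /d/ is a voiced stop in word-final position, so it devoices to [t]. /twizufdombinod/ → twizufdombinot.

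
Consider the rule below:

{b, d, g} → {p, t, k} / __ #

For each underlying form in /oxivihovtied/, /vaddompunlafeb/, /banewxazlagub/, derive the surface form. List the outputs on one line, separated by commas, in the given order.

/oxivihovtied/: /d/ is a voiced stop in word-final position, so it devoices to [t]. → [oxivihovtiet].
/vaddompunlafeb/: /b/ is a voiced stop in word-final position, so it devoices to [p]. → [vaddompunlafep].
/banewxazlagub/: /b/ is a voiced stop in word-final position, so it devoices to [p]. → [banewxazlagup].

oxivihovtiet, vaddompunlafep, banewxazlagup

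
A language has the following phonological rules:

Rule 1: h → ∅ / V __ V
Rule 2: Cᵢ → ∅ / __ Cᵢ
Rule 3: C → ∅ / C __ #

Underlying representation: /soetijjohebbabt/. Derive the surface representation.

soetijoebab

Rule 1 (intervocalic h-deletion): /h/ occurs between vowels /o/ and /e/, so it deletes. /soetijjohebbabt/ → soetijjoebbabt.
Rule 2 (degemination): /jj/ is a geminate; the first /j/ deletes. /bb/ is a geminate; the first /b/ deletes. /soetijjoebbabt/ → soetijoebabt.
Rule 3 (final cluster simplification): /t/ is the second consonant of a word-final cluster /bt/, so it deletes. /soetijoebabt/ → soetijoebab.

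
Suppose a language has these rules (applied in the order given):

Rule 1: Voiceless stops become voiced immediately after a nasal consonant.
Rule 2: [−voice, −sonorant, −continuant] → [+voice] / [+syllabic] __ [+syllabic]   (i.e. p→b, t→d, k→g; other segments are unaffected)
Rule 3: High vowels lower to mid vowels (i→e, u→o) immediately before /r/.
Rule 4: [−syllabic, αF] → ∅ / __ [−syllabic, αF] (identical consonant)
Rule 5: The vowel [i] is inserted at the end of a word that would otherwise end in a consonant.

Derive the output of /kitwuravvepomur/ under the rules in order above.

kitworavebomori

Rule 1 (post-nasal voicing): no segment meets the environment; /kitwuravvepomur/ is unchanged.
Rule 2 (intervocalic voicing): /p/ is a voiceless stop between vowels /e/ and /o/, so it voices to [b]. /kitwuravvepomur/ → kitwuravvebomur.
Rule 3 (pre-rhotic lowering): /u/ is a high vowel immediately before /r/, so it lowers to [o]. /u/ is a high vowel immediately before /r/, so it lowers to [o]. /kitwuravvebomur/ → kitworavvebomor.
Rule 4 (degemination): /vv/ is a geminate; the first /v/ deletes. /kitworavvebomor/ → kitworavebomor.
Rule 5 (final i-epenthesis): the form ends in the consonant /r/, so [i] is inserted word-finally. /kitworavebomor/ → kitworavebomori.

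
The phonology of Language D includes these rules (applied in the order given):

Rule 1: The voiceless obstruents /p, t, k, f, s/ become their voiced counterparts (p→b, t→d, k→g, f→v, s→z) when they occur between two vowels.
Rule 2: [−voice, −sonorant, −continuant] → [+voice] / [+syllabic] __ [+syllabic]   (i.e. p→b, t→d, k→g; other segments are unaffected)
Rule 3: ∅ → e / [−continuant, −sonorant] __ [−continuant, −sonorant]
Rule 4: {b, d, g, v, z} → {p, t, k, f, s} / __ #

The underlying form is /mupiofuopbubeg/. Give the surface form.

mubiovuopebubek

Rule 1 (intervocalic voicing): /p/ is a voiceless obstruent between vowels /u/ and /i/, so it voices to [b]. /f/ is a voiceless obstruent between vowels /o/ and /u/, so it voices to [v]. /mupiofuopbubeg/ → mubiovuopbubeg.
Rule 2 (intervocalic voicing): no segment meets the environment; /mubiovuopbubeg/ is unchanged.
Rule 3 (stop-cluster e-epenthesis): /p/ and /b/ form a stop–stop cluster, so [e] is inserted between them. /mubiovuopbubeg/ → mubiovuopebubeg.
Rule 4 (final devoicing): /g/ is a voiced obstruent in word-final position, so it devoices to [k]. /mubiovuopebubeg/ → mubiovuopebubek.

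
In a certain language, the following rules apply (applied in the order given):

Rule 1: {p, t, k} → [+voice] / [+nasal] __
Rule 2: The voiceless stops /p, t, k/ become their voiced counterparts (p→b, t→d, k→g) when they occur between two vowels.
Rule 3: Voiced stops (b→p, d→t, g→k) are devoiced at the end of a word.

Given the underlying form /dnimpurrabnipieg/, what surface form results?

Rule 1 (post-nasal voicing): /p/ is a voiceless stop immediately after the nasal /m/, so it voices to [b]. /dnimpurrabnipieg/ → dnimburrabnipieg.
Rule 2 (intervocalic voicing): /p/ is a voiceless stop between vowels /i/ and /i/, so it voices to [b]. /dnimburrabnipieg/ → dnimburrabnibieg.
Rule 3 (final devoicing): /g/ is a voiced stop in word-final position, so it devoices to [k]. /dnimburrabnibieg/ → dnimburrabnibiek.

dnimburrabnibiek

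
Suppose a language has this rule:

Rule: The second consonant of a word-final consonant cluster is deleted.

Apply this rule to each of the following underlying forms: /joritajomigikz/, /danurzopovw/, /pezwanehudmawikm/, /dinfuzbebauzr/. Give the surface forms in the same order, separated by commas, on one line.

/joritajomigikz/: /z/ is the second consonant of a word-final cluster /kz/, so it deletes. → [joritajomigik].
/danurzopovw/: /w/ is the second consonant of a word-final cluster /vw/, so it deletes. → [danurzopov].
/pezwanehudmawikm/: /m/ is the second consonant of a word-final cluster /km/, so it deletes. → [pezwanehudmawik].
/dinfuzbebauzr/: /r/ is the second consonant of a word-final cluster /zr/, so it deletes. → [dinfuzbebauz].

joritajomigik, danurzopov, pezwanehudmawik, dinfuzbebauz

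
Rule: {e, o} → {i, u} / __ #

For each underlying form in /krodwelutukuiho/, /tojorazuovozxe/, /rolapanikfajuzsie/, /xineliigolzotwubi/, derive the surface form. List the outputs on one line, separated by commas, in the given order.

/krodwelutukuiho/: /o/ is a mid vowel in word-final position, so it raises to [u]. → [krodwelutukuihu].
/tojorazuovozxe/: /e/ is a mid vowel in word-final position, so it raises to [i]. → [tojorazuovozxi].
/rolapanikfajuzsie/: /e/ is a mid vowel in word-final position, so it raises to [i]. → [rolapanikfajuzsii].
/xineliigolzotwubi/: the rule's environment is not met; surfaces unchanged as [xineliigolzotwubi].

krodwelutukuihu, tojorazuovozxi, rolapanikfajuzsii, xineliigolzotwubi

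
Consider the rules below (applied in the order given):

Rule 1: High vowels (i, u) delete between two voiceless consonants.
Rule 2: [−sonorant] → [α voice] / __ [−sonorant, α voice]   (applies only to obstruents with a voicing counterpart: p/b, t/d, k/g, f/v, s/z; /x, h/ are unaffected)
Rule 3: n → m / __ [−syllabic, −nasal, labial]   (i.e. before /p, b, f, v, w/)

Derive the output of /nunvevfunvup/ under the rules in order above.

numveffumvup

Rule 1 (high vowel syncope): no segment meets the environment; /nunvevfunvup/ is unchanged.
Rule 2 (regressive voicing assimilation): /v/ precedes the voiceless obstruent /f/, so it devoices to [f] by assimilation. /nunvevfunvup/ → nunveffunvup.
Rule 3 (nasal place assimilation): /n/ precedes the labial consonant /v/, so it assimilates in place to [m]. /n/ precedes the labial consonant /v/, so it assimilates in place to [m]. /nunveffunvup/ → numveffumvup.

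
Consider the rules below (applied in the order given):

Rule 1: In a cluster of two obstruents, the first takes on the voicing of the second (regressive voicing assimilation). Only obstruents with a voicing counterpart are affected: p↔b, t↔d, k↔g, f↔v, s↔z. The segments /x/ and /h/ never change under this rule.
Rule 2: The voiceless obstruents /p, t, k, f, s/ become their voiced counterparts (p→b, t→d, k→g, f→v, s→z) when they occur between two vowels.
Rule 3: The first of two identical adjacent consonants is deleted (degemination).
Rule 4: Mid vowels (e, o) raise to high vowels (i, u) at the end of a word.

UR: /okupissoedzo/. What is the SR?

Rule 1 (regressive voicing assimilation): no segment meets the environment; /okupissoedzo/ is unchanged.
Rule 2 (intervocalic voicing): /k/ is a voiceless obstruent between vowels /o/ and /u/, so it voices to [g]. /p/ is a voiceless obstruent between vowels /u/ and /i/, so it voices to [b]. /okupissoedzo/ → ogubissoedzo.
Rule 3 (degemination): /ss/ is a geminate; the first /s/ deletes. /ogubissoedzo/ → ogubisoedzo.
Rule 4 (final vowel raising): /o/ is a mid vowel in word-final position, so it raises to [u]. /ogubisoedzo/ → ogubisoedzu.

ogubisoedzu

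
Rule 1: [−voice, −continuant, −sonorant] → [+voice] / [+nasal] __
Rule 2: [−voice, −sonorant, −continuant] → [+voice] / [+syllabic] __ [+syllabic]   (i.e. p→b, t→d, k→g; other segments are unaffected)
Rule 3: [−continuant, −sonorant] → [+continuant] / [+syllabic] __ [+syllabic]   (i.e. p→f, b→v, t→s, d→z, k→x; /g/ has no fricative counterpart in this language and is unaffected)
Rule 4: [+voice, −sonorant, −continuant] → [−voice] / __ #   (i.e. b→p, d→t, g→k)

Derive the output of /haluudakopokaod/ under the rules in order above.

Rule 1 (post-nasal voicing): no segment meets the environment; /haluudakopokaod/ is unchanged.
Rule 2 (intervocalic voicing): /k/ is a voiceless stop between vowels /a/ and /o/, so it voices to [g]. /p/ is a voiceless stop between vowels /o/ and /o/, so it voices to [b]. /k/ is a voiceless stop between vowels /o/ and /a/, so it voices to [g]. /haluudakopokaod/ → haluudagobogaod.
Rule 3 (intervocalic spirantization): /d/ is a stop between vowels /u/ and /a/, so it spirantizes to the fricative [z]. /b/ is a stop between vowels /o/ and /o/, so it spirantizes to the fricative [v]. /haluudagobogaod/ → haluuzagovogaod.
Rule 4 (final devoicing): /d/ is a voiced stop in word-final position, so it devoices to [t]. /haluuzagovogaod/ → haluuzagovogaot.

haluuzagovogaot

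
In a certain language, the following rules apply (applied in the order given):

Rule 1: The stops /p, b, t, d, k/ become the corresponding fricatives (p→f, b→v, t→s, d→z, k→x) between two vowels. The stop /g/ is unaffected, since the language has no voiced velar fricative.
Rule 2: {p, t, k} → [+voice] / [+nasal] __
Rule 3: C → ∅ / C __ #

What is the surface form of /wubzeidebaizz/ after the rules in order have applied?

wubzeizevaiz

Rule 1 (intervocalic spirantization): /d/ is a stop between vowels /i/ and /e/, so it spirantizes to the fricative [z]. /b/ is a stop between vowels /e/ and /a/, so it spirantizes to the fricative [v]. /wubzeidebaizz/ → wubzeizevaizz.
Rule 2 (post-nasal voicing): no segment meets the environment; /wubzeizevaizz/ is unchanged.
Rule 3 (final cluster simplification): /z/ is the second consonant of a word-final cluster /zz/, so it deletes. /wubzeizevaizz/ → wubzeizevaiz.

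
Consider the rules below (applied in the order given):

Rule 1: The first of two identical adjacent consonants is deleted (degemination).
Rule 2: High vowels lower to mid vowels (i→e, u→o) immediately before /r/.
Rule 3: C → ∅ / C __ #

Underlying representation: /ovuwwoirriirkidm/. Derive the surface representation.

ovuwoerierkid

Rule 1 (degemination): /ww/ is a geminate; the first /w/ deletes. /rr/ is a geminate; the first /r/ deletes. /ovuwwoirriirkidm/ → ovuwoiriirkidm.
Rule 2 (pre-rhotic lowering): /i/ is a high vowel immediately before /r/, so it lowers to [e]. /i/ is a high vowel immediately before /r/, so it lowers to [e]. /ovuwoiriirkidm/ → ovuwoerierkidm.
Rule 3 (final cluster simplification): /m/ is the second consonant of a word-final cluster /dm/, so it deletes. /ovuwoerierkidm/ → ovuwoerierkid.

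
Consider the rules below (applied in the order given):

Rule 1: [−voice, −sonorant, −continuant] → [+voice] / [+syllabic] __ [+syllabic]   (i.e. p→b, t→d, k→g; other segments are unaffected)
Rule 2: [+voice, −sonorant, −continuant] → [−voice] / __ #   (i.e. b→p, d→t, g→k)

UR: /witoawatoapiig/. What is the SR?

widoawadoabiik

Rule 1 (intervocalic voicing): /t/ is a voiceless stop between vowels /i/ and /o/, so it voices to [d]. /t/ is a voiceless stop between vowels /a/ and /o/, so it voices to [d]. /p/ is a voiceless stop between vowels /a/ and /i/, so it voices to [b]. /witoawatoapiig/ → widoawadoabiig.
Rule 2 (final devoicing): /g/ is a voiced stop in word-final position, so it devoices to [k]. /widoawadoabiig/ → widoawadoabiik.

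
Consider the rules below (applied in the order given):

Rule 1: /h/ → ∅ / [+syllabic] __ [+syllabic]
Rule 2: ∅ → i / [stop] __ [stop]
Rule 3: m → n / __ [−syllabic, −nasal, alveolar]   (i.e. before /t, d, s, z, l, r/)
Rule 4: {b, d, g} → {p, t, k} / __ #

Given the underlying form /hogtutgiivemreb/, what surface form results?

Rule 1 (intervocalic h-deletion): no segment meets the environment; /hogtutgiivemreb/ is unchanged.
Rule 2 (stop-cluster i-epenthesis): /g/ and /t/ form a stop–stop cluster, so [i] is inserted between them. /t/ and /g/ form a stop–stop cluster, so [i] is inserted between them. /hogtutgiivemreb/ → hogitutigiivemreb.
Rule 3 (nasal place assimilation): /m/ precedes the alveolar consonant /r/, so it assimilates in place to [n]. /hogitutigiivemreb/ → hogitutigiivenreb.
Rule 4 (final devoicing): /b/ is a voiced stop in word-final position, so it devoices to [p]. /hogitutigiivenreb/ → hogitutigiivenrep.

hogitutigiivenrep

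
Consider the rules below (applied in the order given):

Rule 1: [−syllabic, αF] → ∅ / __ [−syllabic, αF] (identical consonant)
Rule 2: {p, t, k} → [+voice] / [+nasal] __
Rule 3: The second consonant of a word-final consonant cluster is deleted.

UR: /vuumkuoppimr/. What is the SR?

Rule 1 (degemination): /pp/ is a geminate; the first /p/ deletes. /vuumkuoppimr/ → vuumkuopimr.
Rule 2 (post-nasal voicing): /k/ is a voiceless stop immediately after the nasal /m/, so it voices to [g]. /vuumkuopimr/ → vuumguopimr.
Rule 3 (final cluster simplification): /r/ is the second consonant of a word-final cluster /mr/, so it deletes. /vuumguopimr/ → vuumguopim.

vuumguopim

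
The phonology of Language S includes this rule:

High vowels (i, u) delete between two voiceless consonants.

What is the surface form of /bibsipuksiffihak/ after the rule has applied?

/i/ is a high vowel flanked by voiceless consonants /s/ and /p/, so it deletes.
/u/ is a high vowel flanked by voiceless consonants /p/ and /k/, so it deletes.
/i/ is a high vowel flanked by voiceless consonants /s/ and /f/, so it deletes.
/i/ is a high vowel flanked by voiceless consonants /f/ and /h/, so it deletes.
Surface form: [bibspksffhak].

bibspksffhak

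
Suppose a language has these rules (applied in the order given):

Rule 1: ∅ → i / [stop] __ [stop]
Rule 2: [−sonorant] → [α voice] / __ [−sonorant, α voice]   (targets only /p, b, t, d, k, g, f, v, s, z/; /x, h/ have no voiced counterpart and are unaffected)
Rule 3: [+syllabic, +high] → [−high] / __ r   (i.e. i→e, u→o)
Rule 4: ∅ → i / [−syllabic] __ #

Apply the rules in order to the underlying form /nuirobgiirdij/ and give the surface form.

nuerobigierdiji

Rule 1 (stop-cluster i-epenthesis): /b/ and /g/ form a stop–stop cluster, so [i] is inserted between them. /nuirobgiirdij/ → nuirobigiirdij.
Rule 2 (regressive voicing assimilation): no segment meets the environment; /nuirobigiirdij/ is unchanged.
Rule 3 (pre-rhotic lowering): /i/ is a high vowel immediately before /r/, so it lowers to [e]. /i/ is a high vowel immediately before /r/, so it lowers to [e]. /nuirobigiirdij/ → nuerobigierdij.
Rule 4 (final i-epenthesis): the form ends in the consonant /j/, so [i] is inserted word-finally. /nuerobigierdij/ → nuerobigierdiji.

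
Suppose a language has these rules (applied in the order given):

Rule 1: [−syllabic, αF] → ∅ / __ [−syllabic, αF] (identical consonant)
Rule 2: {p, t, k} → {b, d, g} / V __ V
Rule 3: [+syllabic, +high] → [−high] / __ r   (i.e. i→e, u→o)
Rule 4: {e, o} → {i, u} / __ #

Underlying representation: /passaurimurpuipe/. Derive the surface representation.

Rule 1 (degemination): /ss/ is a geminate; the first /s/ deletes. /passaurimurpuipe/ → pasaurimurpuipe.
Rule 2 (intervocalic voicing): /p/ is a voiceless stop between vowels /i/ and /e/, so it voices to [b]. /pasaurimurpuipe/ → pasaurimurpuibe.
Rule 3 (pre-rhotic lowering): /u/ is a high vowel immediately before /r/, so it lowers to [o]. /u/ is a high vowel immediately before /r/, so it lowers to [o]. /pasaurimurpuibe/ → pasaorimorpuibe.
Rule 4 (final vowel raising): /e/ is a mid vowel in word-final position, so it raises to [i]. /pasaorimorpuibe/ → pasaorimorpuibi.

pasaorimorpuibi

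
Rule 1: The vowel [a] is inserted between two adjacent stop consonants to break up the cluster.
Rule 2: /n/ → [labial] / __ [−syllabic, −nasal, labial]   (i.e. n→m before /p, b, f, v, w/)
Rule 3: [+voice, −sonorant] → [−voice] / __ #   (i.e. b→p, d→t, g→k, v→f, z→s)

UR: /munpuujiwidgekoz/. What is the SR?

mumpuujiwidagekos

Rule 1 (stop-cluster a-epenthesis): /d/ and /g/ form a stop–stop cluster, so [a] is inserted between them. /munpuujiwidgekoz/ → munpuujiwidagekoz.
Rule 2 (nasal place assimilation): /n/ precedes the labial consonant /p/, so it assimilates in place to [m]. /munpuujiwidagekoz/ → mumpuujiwidagekoz.
Rule 3 (final devoicing): /z/ is a voiced obstruent in word-final position, so it devoices to [s]. /mumpuujiwidagekoz/ → mumpuujiwidagekos.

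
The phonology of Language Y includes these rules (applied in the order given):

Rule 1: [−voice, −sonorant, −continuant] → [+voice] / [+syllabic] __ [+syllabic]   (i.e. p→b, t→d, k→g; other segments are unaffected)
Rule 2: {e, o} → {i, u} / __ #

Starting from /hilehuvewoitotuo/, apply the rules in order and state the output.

hilehuvewoidoduu

Rule 1 (intervocalic voicing): /t/ is a voiceless stop between vowels /i/ and /o/, so it voices to [d]. /t/ is a voiceless stop between vowels /o/ and /u/, so it voices to [d]. /hilehuvewoitotuo/ → hilehuvewoidoduo.
Rule 2 (final vowel raising): /o/ is a mid vowel in word-final position, so it raises to [u]. /hilehuvewoidoduo/ → hilehuvewoidoduu.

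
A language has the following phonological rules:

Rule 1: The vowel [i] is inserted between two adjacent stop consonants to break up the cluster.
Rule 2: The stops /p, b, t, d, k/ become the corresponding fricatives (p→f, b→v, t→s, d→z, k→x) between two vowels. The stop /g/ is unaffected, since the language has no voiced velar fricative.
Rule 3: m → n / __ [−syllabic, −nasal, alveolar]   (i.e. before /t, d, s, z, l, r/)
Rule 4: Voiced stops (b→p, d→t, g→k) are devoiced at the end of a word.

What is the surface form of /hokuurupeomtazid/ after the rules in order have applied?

hoxuurufeontazit

Rule 1 (stop-cluster i-epenthesis): no segment meets the environment; /hokuurupeomtazid/ is unchanged.
Rule 2 (intervocalic spirantization): /k/ is a stop between vowels /o/ and /u/, so it spirantizes to the fricative [x]. /p/ is a stop between vowels /u/ and /e/, so it spirantizes to the fricative [f]. /hokuurupeomtazid/ → hoxuurufeomtazid.
Rule 3 (nasal place assimilation): /m/ precedes the alveolar consonant /t/, so it assimilates in place to [n]. /hoxuurufeomtazid/ → hoxuurufeontazid.
Rule 4 (final devoicing): /d/ is a voiced stop in word-final position, so it devoices to [t]. /hoxuurufeontazid/ → hoxuurufeontazit.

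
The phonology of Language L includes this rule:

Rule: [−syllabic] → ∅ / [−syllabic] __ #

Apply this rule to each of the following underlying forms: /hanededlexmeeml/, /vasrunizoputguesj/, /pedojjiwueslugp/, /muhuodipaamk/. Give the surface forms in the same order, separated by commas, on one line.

hanededlexmeem, vasrunizoputgues, pedojjiwueslug, muhuodipaam

/hanededlexmeeml/: /l/ is the second consonant of a word-final cluster /ml/, so it deletes. → [hanededlexmeem].
/vasrunizoputguesj/: /j/ is the second consonant of a word-final cluster /sj/, so it deletes. → [vasrunizoputgues].
/pedojjiwueslugp/: /p/ is the second consonant of a word-final cluster /gp/, so it deletes. → [pedojjiwueslug].
/muhuodipaamk/: /k/ is the second consonant of a word-final cluster /mk/, so it deletes. → [muhuodipaam].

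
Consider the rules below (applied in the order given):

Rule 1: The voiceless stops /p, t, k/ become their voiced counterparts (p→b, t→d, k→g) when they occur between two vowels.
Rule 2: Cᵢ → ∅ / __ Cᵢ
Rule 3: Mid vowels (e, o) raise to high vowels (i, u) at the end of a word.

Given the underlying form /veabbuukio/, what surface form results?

veabuugiu

Rule 1 (intervocalic voicing): /k/ is a voiceless stop between vowels /u/ and /i/, so it voices to [g]. /veabbuukio/ → veabbuugio.
Rule 2 (degemination): /bb/ is a geminate; the first /b/ deletes. /veabbuugio/ → veabuugio.
Rule 3 (final vowel raising): /o/ is a mid vowel in word-final position, so it raises to [u]. /veabuugio/ → veabuugiu.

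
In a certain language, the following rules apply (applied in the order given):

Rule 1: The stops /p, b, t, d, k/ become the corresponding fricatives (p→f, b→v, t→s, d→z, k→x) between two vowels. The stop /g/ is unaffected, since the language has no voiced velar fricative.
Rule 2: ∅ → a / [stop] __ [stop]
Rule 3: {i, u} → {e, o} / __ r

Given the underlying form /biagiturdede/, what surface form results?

Rule 1 (intervocalic spirantization): /t/ is a stop between vowels /i/ and /u/, so it spirantizes to the fricative [s]. /d/ is a stop between vowels /e/ and /e/, so it spirantizes to the fricative [z]. /biagiturdede/ → biagisurdeze.
Rule 2 (stop-cluster a-epenthesis): no segment meets the environment; /biagisurdeze/ is unchanged.
Rule 3 (pre-rhotic lowering): /u/ is a high vowel immediately before /r/, so it lowers to [o]. /biagisurdeze/ → biagisordeze.

biagisordeze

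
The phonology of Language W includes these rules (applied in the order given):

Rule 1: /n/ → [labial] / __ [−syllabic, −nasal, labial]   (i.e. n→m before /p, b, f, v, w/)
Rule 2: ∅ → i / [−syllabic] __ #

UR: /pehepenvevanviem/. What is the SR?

Rule 1 (nasal place assimilation): /n/ precedes the labial consonant /v/, so it assimilates in place to [m]. /n/ precedes the labial consonant /v/, so it assimilates in place to [m]. /pehepenvevanviem/ → pehepemvevamviem.
Rule 2 (final i-epenthesis): the form ends in the consonant /m/, so [i] is inserted word-finally. /pehepemvevamviem/ → pehepemvevamviemi.

pehepemvevamviemi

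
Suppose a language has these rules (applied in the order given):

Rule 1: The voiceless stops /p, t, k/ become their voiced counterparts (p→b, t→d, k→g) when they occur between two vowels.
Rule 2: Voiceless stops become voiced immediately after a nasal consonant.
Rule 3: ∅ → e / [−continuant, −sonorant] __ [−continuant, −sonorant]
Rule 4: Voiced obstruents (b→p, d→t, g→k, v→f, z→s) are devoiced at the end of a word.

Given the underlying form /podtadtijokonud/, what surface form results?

Rule 1 (intervocalic voicing): /k/ is a voiceless stop between vowels /o/ and /o/, so it voices to [g]. /podtadtijokonud/ → podtadtijogonud.
Rule 2 (post-nasal voicing): no segment meets the environment; /podtadtijogonud/ is unchanged.
Rule 3 (stop-cluster e-epenthesis): /d/ and /t/ form a stop–stop cluster, so [e] is inserted between them. /d/ and /t/ form a stop–stop cluster, so [e] is inserted between them. /podtadtijogonud/ → podetadetijogonud.
Rule 4 (final devoicing): /d/ is a voiced obstruent in word-final position, so it devoices to [t]. /podetadetijogonud/ → podetadetijogonut.

podetadetijogonut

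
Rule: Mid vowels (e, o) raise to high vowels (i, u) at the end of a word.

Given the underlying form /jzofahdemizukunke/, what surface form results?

jzofahdemizukunki

/e/ is a mid vowel in word-final position, so it raises to [i].
The other instances of /o/, /e/ do not occur in the required environment and remain unchanged.
Surface form: [jzofahdemizukunki].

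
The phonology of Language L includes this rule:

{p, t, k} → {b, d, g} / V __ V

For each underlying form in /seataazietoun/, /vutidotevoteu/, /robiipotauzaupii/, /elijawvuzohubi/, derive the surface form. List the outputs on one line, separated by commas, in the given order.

/seataazietoun/: /t/ is a voiceless stop between vowels /a/ and /a/, so it voices to [d]. /t/ is a voiceless stop between vowels /e/ and /o/, so it voices to [d]. → [seadaaziedoun].
/vutidotevoteu/: /t/ is a voiceless stop between vowels /u/ and /i/, so it voices to [d]. /t/ is a voiceless stop between vowels /o/ and /e/, so it voices to [d]. /t/ is a voiceless stop between vowels /o/ and /e/, so it voices to [d]. → [vudidodevodeu].
/robiipotauzaupii/: /p/ is a voiceless stop between vowels /i/ and /o/, so it voices to [b]. /t/ is a voiceless stop between vowels /o/ and /a/, so it voices to [d]. /p/ is a voiceless stop between vowels /u/ and /i/, so it voices to [b]. → [robiibodauzaubii].
/elijawvuzohubi/: the rule's environment is not met; surfaces unchanged as [elijawvuzohubi].

seadaaziedoun, vudidodevodeu, robiibodauzaubii, elijawvuzohubi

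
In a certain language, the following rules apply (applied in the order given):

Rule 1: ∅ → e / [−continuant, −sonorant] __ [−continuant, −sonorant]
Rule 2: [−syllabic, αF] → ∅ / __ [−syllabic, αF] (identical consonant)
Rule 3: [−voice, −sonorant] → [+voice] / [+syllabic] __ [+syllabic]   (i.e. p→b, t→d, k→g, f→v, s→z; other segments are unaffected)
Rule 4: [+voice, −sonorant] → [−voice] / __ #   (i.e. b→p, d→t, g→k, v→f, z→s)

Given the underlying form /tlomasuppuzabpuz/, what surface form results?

tlomazubebuzabebus

Rule 1 (stop-cluster e-epenthesis): /p/ and /p/ form a stop–stop cluster, so [e] is inserted between them. /b/ and /p/ form a stop–stop cluster, so [e] is inserted between them. /tlomasuppuzabpuz/ → tlomasupepuzabepuz.
Rule 2 (degemination): no segment meets the environment; /tlomasupepuzabepuz/ is unchanged.
Rule 3 (intervocalic voicing): /s/ is a voiceless obstruent between vowels /a/ and /u/, so it voices to [z]. /p/ is a voiceless obstruent between vowels /u/ and /e/, so it voices to [b]. /p/ is a voiceless obstruent between vowels /e/ and /u/, so it voices to [b]. /p/ is a voiceless obstruent between vowels /e/ and /u/, so it voices to [b]. /tlomasupepuzabepuz/ → tlomazubebuzabebuz.
Rule 4 (final devoicing): /z/ is a voiced obstruent in word-final position, so it devoices to [s]. /tlomazubebuzabebuz/ → tlomazubebuzabebus.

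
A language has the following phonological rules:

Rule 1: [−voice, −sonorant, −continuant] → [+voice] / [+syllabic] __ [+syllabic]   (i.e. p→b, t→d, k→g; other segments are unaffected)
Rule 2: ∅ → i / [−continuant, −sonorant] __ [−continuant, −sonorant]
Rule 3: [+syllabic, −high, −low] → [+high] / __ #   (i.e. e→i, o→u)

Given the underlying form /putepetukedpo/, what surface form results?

pudebedugedipu

Rule 1 (intervocalic voicing): /t/ is a voiceless stop between vowels /u/ and /e/, so it voices to [d]. /p/ is a voiceless stop between vowels /e/ and /e/, so it voices to [b]. /t/ is a voiceless stop between vowels /e/ and /u/, so it voices to [d]. /k/ is a voiceless stop between vowels /u/ and /e/, so it voices to [g]. /putepetukedpo/ → pudebedugedpo.
Rule 2 (stop-cluster i-epenthesis): /d/ and /p/ form a stop–stop cluster, so [i] is inserted between them. /pudebedugedpo/ → pudebedugedipo.
Rule 3 (final vowel raising): /o/ is a mid vowel in word-final position, so it raises to [u]. /pudebedugedipo/ → pudebedugedipu.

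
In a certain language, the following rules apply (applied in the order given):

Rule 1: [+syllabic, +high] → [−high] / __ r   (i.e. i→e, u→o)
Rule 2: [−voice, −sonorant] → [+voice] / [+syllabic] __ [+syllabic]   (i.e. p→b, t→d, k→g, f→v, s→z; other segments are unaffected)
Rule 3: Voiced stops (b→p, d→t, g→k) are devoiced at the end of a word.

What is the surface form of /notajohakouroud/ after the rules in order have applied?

Rule 1 (pre-rhotic lowering): /u/ is a high vowel immediately before /r/, so it lowers to [o]. /notajohakouroud/ → notajohakooroud.
Rule 2 (intervocalic voicing): /t/ is a voiceless obstruent between vowels /o/ and /a/, so it voices to [d]. /k/ is a voiceless obstruent between vowels /a/ and /o/, so it voices to [g]. /notajohakooroud/ → nodajohagooroud.
Rule 3 (final devoicing): /d/ is a voiced stop in word-final position, so it devoices to [t]. /nodajohagooroud/ → nodajohagoorout.

nodajohagoorout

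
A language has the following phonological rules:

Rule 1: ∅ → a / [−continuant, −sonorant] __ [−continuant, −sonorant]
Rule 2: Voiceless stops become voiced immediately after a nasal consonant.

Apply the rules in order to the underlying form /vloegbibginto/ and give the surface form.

vloegabibagindo

Rule 1 (stop-cluster a-epenthesis): /g/ and /b/ form a stop–stop cluster, so [a] is inserted between them. /b/ and /g/ form a stop–stop cluster, so [a] is inserted between them. /vloegbibginto/ → vloegabibaginto.
Rule 2 (post-nasal voicing): /t/ is a voiceless stop immediately after the nasal /n/, so it voices to [d]. /vloegabibaginto/ → vloegabibagindo.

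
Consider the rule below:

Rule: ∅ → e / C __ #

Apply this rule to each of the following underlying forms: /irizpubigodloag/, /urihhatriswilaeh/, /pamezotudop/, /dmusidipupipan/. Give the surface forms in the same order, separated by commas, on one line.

/irizpubigodloag/: the form ends in the consonant /g/, so [e] is inserted word-finally. → [irizpubigodloage].
/urihhatriswilaeh/: the form ends in the consonant /h/, so [e] is inserted word-finally. → [urihhatriswilaehe].
/pamezotudop/: the form ends in the consonant /p/, so [e] is inserted word-finally. → [pamezotudope].
/dmusidipupipan/: the form ends in the consonant /n/, so [e] is inserted word-finally. → [dmusidipupipane].

irizpubigodloage, urihhatriswilaehe, pamezotudope, dmusidipupipane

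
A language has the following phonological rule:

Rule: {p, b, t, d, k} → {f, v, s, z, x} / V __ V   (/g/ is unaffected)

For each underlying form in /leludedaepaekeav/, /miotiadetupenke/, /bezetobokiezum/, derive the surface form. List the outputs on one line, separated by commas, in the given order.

/leludedaepaekeav/: /d/ is a stop between vowels /u/ and /e/, so it spirantizes to the fricative [z]. /d/ is a stop between vowels /e/ and /a/, so it spirantizes to the fricative [z]. /p/ is a stop between vowels /e/ and /a/, so it spirantizes to the fricative [f]. /k/ is a stop between vowels /e/ and /e/, so it spirantizes to the fricative [x]. → [leluzezaefaexeav].
/miotiadetupenke/: /t/ is a stop between vowels /o/ and /i/, so it spirantizes to the fricative [s]. /d/ is a stop between vowels /a/ and /e/, so it spirantizes to the fricative [z]. /t/ is a stop between vowels /e/ and /u/, so it spirantizes to the fricative [s]. /p/ is a stop between vowels /u/ and /e/, so it spirantizes to the fricative [f]. → [miosiazesufenke].
/bezetobokiezum/: /t/ is a stop between vowels /e/ and /o/, so it spirantizes to the fricative [s]. /b/ is a stop between vowels /o/ and /o/, so it spirantizes to the fricative [v]. /k/ is a stop between vowels /o/ and /i/, so it spirantizes to the fricative [x]. → [bezesovoxiezum].

leluzezaefaexeav, miosiazesufenke, bezesovoxiezum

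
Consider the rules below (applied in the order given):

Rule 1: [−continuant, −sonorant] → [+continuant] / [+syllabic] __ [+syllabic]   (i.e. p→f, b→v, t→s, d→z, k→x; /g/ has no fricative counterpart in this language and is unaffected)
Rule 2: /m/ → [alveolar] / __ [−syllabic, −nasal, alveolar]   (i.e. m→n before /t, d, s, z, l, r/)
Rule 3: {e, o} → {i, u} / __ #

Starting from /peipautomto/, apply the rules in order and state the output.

peifausontu

Rule 1 (intervocalic spirantization): /p/ is a stop between vowels /i/ and /a/, so it spirantizes to the fricative [f]. /t/ is a stop between vowels /u/ and /o/, so it spirantizes to the fricative [s]. /peipautomto/ → peifausomto.
Rule 2 (nasal place assimilation): /m/ precedes the alveolar consonant /t/, so it assimilates in place to [n]. /peifausomto/ → peifausonto.
Rule 3 (final vowel raising): /o/ is a mid vowel in word-final position, so it raises to [u]. /peifausonto/ → peifausontu.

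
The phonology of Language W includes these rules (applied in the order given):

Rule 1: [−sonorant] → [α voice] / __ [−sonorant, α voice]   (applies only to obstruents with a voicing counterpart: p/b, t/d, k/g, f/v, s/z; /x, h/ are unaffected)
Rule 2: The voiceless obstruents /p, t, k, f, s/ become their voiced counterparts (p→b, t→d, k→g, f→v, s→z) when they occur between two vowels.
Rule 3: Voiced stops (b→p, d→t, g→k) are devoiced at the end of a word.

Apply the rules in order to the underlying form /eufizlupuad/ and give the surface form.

Rule 1 (regressive voicing assimilation): no segment meets the environment; /eufizlupuad/ is unchanged.
Rule 2 (intervocalic voicing): /f/ is a voiceless obstruent between vowels /u/ and /i/, so it voices to [v]. /p/ is a voiceless obstruent between vowels /u/ and /u/, so it voices to [b]. /eufizlupuad/ → euvizlubuad.
Rule 3 (final devoicing): /d/ is a voiced stop in word-final position, so it devoices to [t]. /euvizlubuad/ → euvizlubuat.

euvizlubuat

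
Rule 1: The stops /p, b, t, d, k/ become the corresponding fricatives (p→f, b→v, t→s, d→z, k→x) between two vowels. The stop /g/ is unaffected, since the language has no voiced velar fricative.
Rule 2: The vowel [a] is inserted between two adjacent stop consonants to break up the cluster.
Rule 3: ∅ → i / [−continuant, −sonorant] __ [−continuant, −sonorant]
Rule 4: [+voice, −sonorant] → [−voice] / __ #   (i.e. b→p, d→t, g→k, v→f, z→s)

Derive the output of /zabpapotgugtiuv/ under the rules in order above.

zabapafotagugatiuf

Rule 1 (intervocalic spirantization): /p/ is a stop between vowels /a/ and /o/, so it spirantizes to the fricative [f]. /zabpapotgugtiuv/ → zabpafotgugtiuv.
Rule 2 (stop-cluster a-epenthesis): /b/ and /p/ form a stop–stop cluster, so [a] is inserted between them. /t/ and /g/ form a stop–stop cluster, so [a] is inserted between them. /g/ and /t/ form a stop–stop cluster, so [a] is inserted between them. /zabpafotgugtiuv/ → zabapafotagugatiuv.
Rule 3 (stop-cluster i-epenthesis): no segment meets the environment; /zabapafotagugatiuv/ is unchanged.
Rule 4 (final devoicing): /v/ is a voiced obstruent in word-final position, so it devoices to [f]. /zabapafotagugatiuv/ → zabapafotagugatiuf.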